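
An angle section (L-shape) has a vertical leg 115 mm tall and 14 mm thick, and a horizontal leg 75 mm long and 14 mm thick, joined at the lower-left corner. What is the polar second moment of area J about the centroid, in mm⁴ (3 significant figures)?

J ≈ 4.29 × 10⁶ mm⁴

Treat the section as a set of non-overlapping primitives; coordinates are from the bounding-box lower-left.
Vertical leg: 14 × 115, A = 1 610 mm², y = 57.5 mm, Ī = 1 774 354 mm⁴.
Horizontal leg (remainder): 61 × 14, A = 854 mm², y = 7 mm, Ī = 13 949 mm⁴.
Centroid: ȳ = ΣA·y / ΣA = 39.997 mm.
Transfer each piece to the centroidal x-axis using Ī + A·d² with d = y − 39.997:
  vertical leg: d = 17.503 mm → contributes +2 267 577 mm⁴
  horizontal leg (remainder): d = -32.997 mm → contributes +943 795 mm⁴
Total I = 3 211 371 mm⁴.
For the y-axis: x̄ = 19.997 mm.
Repeating about the centroidal y-axis gives I_y = 1 075 811 mm⁴.
Polar second moment: J = I_x + I_y = 4 287 183 mm⁴.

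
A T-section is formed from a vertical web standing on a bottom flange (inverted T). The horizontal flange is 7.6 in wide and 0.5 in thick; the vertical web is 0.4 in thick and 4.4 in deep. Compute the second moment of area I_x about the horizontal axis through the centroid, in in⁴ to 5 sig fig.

I_x ≈ 10.139 in⁴

Decompose the section into non-overlapping parts with the origin at the bottom-left of its bounding rectangle.
Flange: 7.6 × 0.5, A = 3.8 in², y = 0.25 in, Ī = 0.07916667 in⁴.
Web: 0.4 × 4.4, A = 1.76 in², y = 2.7 in, Ī = 2.839467 in⁴.
Centroid: ȳ = ΣA·y / ΣA = 1.02554 in.
Transfer each piece to the horizontal axis through the centroid using Ī + A·d² with d = y − 1.02554:
  flange: d = -0.7755396 in → contributes +2.364721 in⁴
  web: d = 1.67446 in → contributes +7.774186 in⁴
Total I = 10.13891 in⁴.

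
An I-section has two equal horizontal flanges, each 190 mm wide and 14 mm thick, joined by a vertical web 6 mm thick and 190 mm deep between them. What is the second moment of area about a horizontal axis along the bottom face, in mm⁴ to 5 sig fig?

I_base ≈ 1.3562 × 10⁸ mm⁴

Decompose the section into non-overlapping parts with the origin at the bottom-left of its bounding rectangle.
Bottom flange: 190 × 14, A = 2 660 mm², y = 7 mm, Ī = 43446.67 mm⁴.
Web: 6 × 190, A = 1 140 mm², y = 109 mm, Ī = 3 429 500 mm⁴.
Top flange: 190 × 14, A = 2 660 mm², y = 211 mm, Ī = 43446.67 mm⁴.
Transfer each piece to the bottom edge using Ī + A·d² with d = y − 0:
  bottom flange: d = 7 mm → contributes +173786.7 mm⁴
  web: d = 109 mm → contributes +16 973 840 mm⁴
  top flange: d = 211 mm → contributes +118 469 307 mm⁴
Total I = 135 616 933 mm⁴.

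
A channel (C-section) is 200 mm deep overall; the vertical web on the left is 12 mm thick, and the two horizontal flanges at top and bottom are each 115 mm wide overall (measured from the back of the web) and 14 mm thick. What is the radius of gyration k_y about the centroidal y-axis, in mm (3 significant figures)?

Split into non-overlapping primitives; take the origin at the lower-left of the bounding box.
Web: 12 × 200, A = 2 400 mm², x = 6 mm, Ī = 28 800 mm⁴.
Top flange (beyond web): 103 × 14, A = 1 442 mm², x = 63.5 mm, Ī = 1 274 848 mm⁴.
Bottom flange (beyond web): 103 × 14, A = 1 442 mm², x = 63.5 mm, Ī = 1 274 848 mm⁴.
Centroid: x̄ = ΣA·x / ΣA = 37.383 mm.
Transfer each piece to the centroidal y-axis using Ī + A·d² with d = x − 37.383:
  web: d = -31.383 mm → contributes +2 392 606 mm⁴
  top flange (beyond web): d = 26.117 mm → contributes +2 258 401 mm⁴
  bottom flange (beyond web): d = 26.117 mm → contributes +2 258 401 mm⁴
Total I = 6 909 409 mm⁴.
Radius of gyration: k = √(I/A) = √(6 909 409 / 5 284) = 36.161 mm.

k_y ≈ 36.2 mm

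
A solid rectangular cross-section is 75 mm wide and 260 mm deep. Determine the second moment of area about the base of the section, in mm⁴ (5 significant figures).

The section: 75 × 260, A = 19 500 mm², y = 130 mm, Ī = 109 850 000 mm⁴.
Transfer it to the base of the section using Ī + A·d² with d = y − 0:
  the section: d = 130 mm → contributes +439 400 000 mm⁴
Total I = 439 400 000 mm⁴.

I_base ≈ 4.3940 × 10⁸ mm⁴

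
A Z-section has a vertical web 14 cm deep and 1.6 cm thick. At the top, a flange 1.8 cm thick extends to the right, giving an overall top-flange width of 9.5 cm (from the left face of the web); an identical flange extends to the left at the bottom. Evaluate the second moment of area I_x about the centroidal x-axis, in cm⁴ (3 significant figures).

I_x ≈ 1430 cm⁴

Break the section into simple shapes (no overlaps), measuring from the bottom-left corner of the bounding box.
Web: 1.6 × 14, A = 22.4 cm², y = 7 cm, Ī = 365.87 cm⁴.
Top flange (beyond web): 7.9 × 1.8, A = 14.22 cm², y = 13.1 cm, Ī = 3.8394 cm⁴.
Bottom flange (beyond web): 7.9 × 1.8, A = 14.22 cm², y = 0.9 cm, Ī = 3.8394 cm⁴.
Centroid: ȳ = ΣA·y / ΣA = 7 cm.
Transfer each piece to the centroidal x-axis using Ī + A·d² with d = y − 7:
  web: d = 0 cm → contributes +365.87 cm⁴
  top flange (beyond web): d = 6.1 cm → contributes +532.97 cm⁴
  bottom flange (beyond web): d = -6.1 cm → contributes +532.97 cm⁴
Total I = 1431.8 cm⁴.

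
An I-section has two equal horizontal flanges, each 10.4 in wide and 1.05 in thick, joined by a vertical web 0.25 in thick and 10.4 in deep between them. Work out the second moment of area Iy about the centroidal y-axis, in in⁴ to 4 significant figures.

Iy ≈ 196.9 in⁴

Decompose the section into non-overlapping parts with the origin at the bottom-left of its bounding rectangle.
Bottom flange: 10.4 × 1.05, A = 10.92 in², x = 5.2 in, Ī = 98.4256 in⁴.
Web: 0.25 × 10.4, A = 2.6 in², x = 5.2 in, Ī = 0.0135417 in⁴.
Top flange: 10.4 × 1.05, A = 10.92 in², x = 5.2 in, Ī = 98.4256 in⁴.
By symmetry the centroid is at mid-width, x̄ = 5.2 in.
All pieces are centred on the centroidal y-axis, so I = ΣĪ = 196.865 in⁴.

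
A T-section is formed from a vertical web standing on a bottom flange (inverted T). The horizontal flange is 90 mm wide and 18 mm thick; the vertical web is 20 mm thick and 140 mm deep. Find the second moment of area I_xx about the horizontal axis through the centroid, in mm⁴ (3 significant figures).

Treat the section as a set of non-overlapping primitives; coordinates are from the bounding-box lower-left.
Flange: 90 × 18, A = 1 620 mm², y = 9 mm, Ī = 43 740 mm⁴.
Web: 20 × 140, A = 2 800 mm², y = 88 mm, Ī = 4 573 333 mm⁴.
Centroid: ȳ = ΣA·y / ΣA = 59.045 mm.
Transfer each piece to the horizontal axis through the centroid using Ī + A·d² with d = y − 59.045:
  flange: d = -50.045 mm → contributes +4 101 074 mm⁴
  web: d = 28.955 mm → contributes +6 920 791 mm⁴
Total I = 11 021 864 mm⁴.

I_xx ≈ 1.10 × 10⁷ mm⁴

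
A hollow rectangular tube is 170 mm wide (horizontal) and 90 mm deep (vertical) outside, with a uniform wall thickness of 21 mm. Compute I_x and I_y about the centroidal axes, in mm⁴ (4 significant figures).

I_x ≈ 9.148 × 10⁶ mm⁴, I_y ≈ 2.846 × 10⁷ mm⁴

Treat the section as a set of non-overlapping primitives; coordinates are from the bounding-box lower-left.
Outer rectangle: 170 × 90, A = 15 300 mm², y = 45 mm, Ī = 10 327 500 mm⁴.
Inner void (subtracted): 128 × 48, A = 6 144 mm², y = 45 mm, Ī = 1 179 648 mm⁴.
By symmetry the centroid is at mid-height, ȳ = 45 mm.
All pieces are centred on the centroidal x-axis, so I = ΣĪ (holes subtracted) = 9 147 852 mm⁴.
Repeating about the centroidal y-axis gives I_y = 28 458 892 mm⁴.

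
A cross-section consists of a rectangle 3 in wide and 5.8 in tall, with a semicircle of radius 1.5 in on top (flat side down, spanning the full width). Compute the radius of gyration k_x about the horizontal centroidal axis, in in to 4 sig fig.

Break the section into simple shapes (no overlaps), measuring from the bottom-left corner of the bounding box.
Rectangular body: 3 × 5.8, A = 17.4 in², y = 2.9 in, Ī = 48.778 in⁴.
Semicircular cap: semicircle r = 1.5, A = 3.53429 in², y = 6.43662 in, Ī = 0.555645 in⁴.
Centroid: ȳ = ΣA·y / ΣA = 3.49708 in.
Transfer each piece to the horizontal centroidal axis using Ī + A·d² with d = y − 3.49708:
  rectangular body: d = -0.59708 in → contributes +54.9812 in⁴
  semicircular cap: d = 2.93954 in → contributes +31.0951 in⁴
Total I = 86.0763 in⁴.
Radius of gyration: k = √(I/A) = √(86.0763 / 20.9343) = 2.02774 in.

k_x ≈ 2.028 in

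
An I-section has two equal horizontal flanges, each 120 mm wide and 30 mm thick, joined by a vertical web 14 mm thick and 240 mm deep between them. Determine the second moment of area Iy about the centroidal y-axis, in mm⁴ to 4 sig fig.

Decompose the section into non-overlapping parts with the origin at the bottom-left of its bounding rectangle.
Bottom flange: 120 × 30, A = 3 600 mm², x = 60 mm, Ī = 4 320 000 mm⁴.
Web: 14 × 240, A = 3 360 mm², x = 60 mm, Ī = 54 880 mm⁴.
Top flange: 120 × 30, A = 3 600 mm², x = 60 mm, Ī = 4 320 000 mm⁴.
By symmetry the centroid is at mid-width, x̄ = 60 mm.
All pieces are centred on the centroidal y-axis, so I = ΣĪ = 8 694 880 mm⁴.

Iy ≈ 8.695 × 10⁶ mm⁴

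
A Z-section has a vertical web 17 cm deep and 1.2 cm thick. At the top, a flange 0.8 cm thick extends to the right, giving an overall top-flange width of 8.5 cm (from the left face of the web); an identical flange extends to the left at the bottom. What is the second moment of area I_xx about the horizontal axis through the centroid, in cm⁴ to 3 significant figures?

Break the section into simple shapes (no overlaps), measuring from the bottom-left corner of the bounding box.
Web: 1.2 × 17, A = 20.4 cm², y = 8.5 cm, Ī = 491.3 cm⁴.
Top flange (beyond web): 7.3 × 0.8, A = 5.84 cm², y = 16.6 cm, Ī = 0.31147 cm⁴.
Bottom flange (beyond web): 7.3 × 0.8, A = 5.84 cm², y = 0.4 cm, Ī = 0.31147 cm⁴.
Centroid: ȳ = ΣA·y / ΣA = 8.5 cm.
Transfer each piece to the horizontal axis through the centroid using Ī + A·d² with d = y − 8.5:
  web: d = 0 cm → contributes +491.3 cm⁴
  top flange (beyond web): d = 8.1 cm → contributes +383.47 cm⁴
  bottom flange (beyond web): d = -8.1 cm → contributes +383.47 cm⁴
Total I = 1258.2 cm⁴.

I_xx ≈ 1260 cm⁴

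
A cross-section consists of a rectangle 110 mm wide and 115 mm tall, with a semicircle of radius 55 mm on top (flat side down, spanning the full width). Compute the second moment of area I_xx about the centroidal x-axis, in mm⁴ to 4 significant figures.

Break the section into simple shapes (no overlaps), measuring from the bottom-left corner of the bounding box.
Rectangular body: 110 × 115, A = 12 650 mm², y = 57.5 mm, Ī = 13 941 354 mm⁴.
Semicircular cap: semicircle r = 55, A = 4751.66 mm², y = 138.343 mm, Ī = 1 004 345 mm⁴.
Centroid: ȳ = ΣA·y / ΣA = 79.5747 mm.
Transfer each piece to the centroidal x-axis using Ī + A·d² with d = y − 79.5747:
  rectangular body: d = -22.0747 mm → contributes +20 105 624 mm⁴
  semicircular cap: d = 58.768 mm → contributes +17 415 037 mm⁴
Total I = 37 520 660 mm⁴.

I_xx ≈ 3.752 × 10⁷ mm⁴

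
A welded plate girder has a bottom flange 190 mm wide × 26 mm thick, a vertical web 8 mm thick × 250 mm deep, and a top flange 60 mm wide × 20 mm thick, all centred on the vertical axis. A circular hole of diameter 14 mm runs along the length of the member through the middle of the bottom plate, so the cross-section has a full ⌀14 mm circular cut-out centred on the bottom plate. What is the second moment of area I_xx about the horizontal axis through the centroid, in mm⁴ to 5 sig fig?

Treat the section as a set of non-overlapping primitives; coordinates are from the bounding-box lower-left.
Bottom plate: 190 × 26, A = 4 940 mm², y = 13 mm, Ī = 278286.7 mm⁴.
Web plate: 8 × 250, A = 2 000 mm², y = 151 mm, Ī = 10 416 667 mm⁴.
Top plate: 60 × 20, A = 1 200 mm², y = 286 mm, Ī = 40 000 mm⁴.
Hole (subtracted): ⌀14, A = 153.938 mm², y = 13 mm, Ī = 1885.741 mm⁴.
Centroid: ȳ = ΣA·y / ΣA = 88.58168 mm.
Transfer each piece to the horizontal axis through the centroid using Ī + A·d² with d = y − 88.58168:
  bottom plate: d = -75.58168 mm → contributes +28 498 485 mm⁴
  web plate: d = 62.41832 mm → contributes +18 208 759 mm⁴
  top plate: d = 197.4183 mm → contributes +46 808 790 mm⁴
  hole: d = -75.58168 mm → contributes −881270.8 mm⁴
Total I = 92 634 764 mm⁴.

I_xx ≈ 9.2635 × 10⁷ mm⁴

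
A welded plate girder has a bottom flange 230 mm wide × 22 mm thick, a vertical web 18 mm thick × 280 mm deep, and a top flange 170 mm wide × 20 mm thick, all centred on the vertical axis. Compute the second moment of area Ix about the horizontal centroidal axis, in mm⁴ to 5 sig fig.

Ix ≈ 2.2034 × 10⁸ mm⁴

Decompose the section into non-overlapping parts with the origin at the bottom-left of its bounding rectangle.
Bottom plate: 230 × 22, A = 5 060 mm², y = 11 mm, Ī = 204086.7 mm⁴.
Web plate: 18 × 280, A = 5 040 mm², y = 162 mm, Ī = 32 928 000 mm⁴.
Top plate: 170 × 20, A = 3 400 mm², y = 312 mm, Ī = 113333.3 mm⁴.
Centroid: ȳ = ΣA·y / ΣA = 143.1807 mm.
Transfer each piece to the horizontal centroidal axis using Ī + A·d² with d = y − 143.1807:
  bottom plate: d = -132.1807 mm → contributes +88 611 133 mm⁴
  web plate: d = 18.81926 mm → contributes +34 712 989 mm⁴
  top plate: d = 168.8193 mm → contributes +97 013 137 mm⁴
Total I = 220 337 259 mm⁴.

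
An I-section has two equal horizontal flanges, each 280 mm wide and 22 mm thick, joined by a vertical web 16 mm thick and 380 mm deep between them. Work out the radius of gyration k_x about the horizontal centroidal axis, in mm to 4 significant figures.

Treat the section as a set of non-overlapping primitives; coordinates are from the bounding-box lower-left.
Bottom flange: 280 × 22, A = 6 160 mm², y = 11 mm, Ī = 248 453 mm⁴.
Web: 16 × 380, A = 6 080 mm², y = 212 mm, Ī = 73 162 667 mm⁴.
Top flange: 280 × 22, A = 6 160 mm², y = 413 mm, Ī = 248 453 mm⁴.
By symmetry the centroid is at mid-height, ȳ = 212 mm.
Transfer each piece to the horizontal centroidal axis using Ī + A·d² with d = y − 212:
  bottom flange: d = -201 mm → contributes +249 118 613 mm⁴
  web: d = 0 mm → contributes +73 162 667 mm⁴
  top flange: d = 201 mm → contributes +249 118 613 mm⁴
Total I = 571 399 893 mm⁴.
Radius of gyration: k = √(I/A) = √(571 399 893 / 18 400) = 176.222 mm.

k_x ≈ 176.2 mm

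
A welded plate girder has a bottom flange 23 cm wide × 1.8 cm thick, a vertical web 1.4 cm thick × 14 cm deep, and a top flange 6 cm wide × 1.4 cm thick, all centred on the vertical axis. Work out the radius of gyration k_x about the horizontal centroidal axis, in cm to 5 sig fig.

k_x ≈ 5.9082 cm

Break the section into simple shapes (no overlaps), measuring from the bottom-left corner of the bounding box.
Bottom plate: 23 × 1.8, A = 41.4 cm², y = 0.9 cm, Ī = 11.178 cm⁴.
Web plate: 1.4 × 14, A = 19.6 cm², y = 8.8 cm, Ī = 320.1333 cm⁴.
Top plate: 6 × 1.4, A = 8.4 cm², y = 16.5 cm, Ī = 1.372 cm⁴.
Centroid: ȳ = ΣA·y / ΣA = 5.019308 cm.
Transfer each piece to the horizontal centroidal axis using Ī + A·d² with d = y − 5.019308:
  bottom plate: d = -4.119308 cm → contributes +713.6822 cm⁴
  web plate: d = 3.780692 cm → contributes +600.2885 cm⁴
  top plate: d = 11.48069 cm → contributes +1108.545 cm⁴
Total I = 2422.515 cm⁴.
Radius of gyration: k = √(I/A) = √(2422.515 / 69.4) = 5.908178 cm.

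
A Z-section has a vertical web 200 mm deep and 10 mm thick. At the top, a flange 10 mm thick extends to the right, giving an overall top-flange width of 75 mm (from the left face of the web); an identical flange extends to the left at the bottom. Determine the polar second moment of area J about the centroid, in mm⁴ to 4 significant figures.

J ≈ 2.071 × 10⁷ mm⁴

Decompose the section into non-overlapping parts with the origin at the bottom-left of its bounding rectangle.
Web: 10 × 200, A = 2 000 mm², y = 100 mm, Ī = 6 666 667 mm⁴.
Top flange (beyond web): 65 × 10, A = 650 mm², y = 195 mm, Ī = 5416.67 mm⁴.
Bottom flange (beyond web): 65 × 10, A = 650 mm², y = 5 mm, Ī = 5416.67 mm⁴.
Centroid: ȳ = ΣA·y / ΣA = 100 mm.
Transfer each piece to the centroidal x-axis using Ī + A·d² with d = y − 100:
  web: d = 0 mm → contributes +6 666 667 mm⁴
  top flange (beyond web): d = 95 mm → contributes +5 871 667 mm⁴
  bottom flange (beyond web): d = -95 mm → contributes +5 871 667 mm⁴
Total I = 18 410 000 mm⁴.
For the y-axis: x̄ = 70 mm.
Repeating about the centroidal y-axis gives I_y = 2 302 500 mm⁴.
Polar second moment: J = I_x + I_y = 20 712 500 mm⁴.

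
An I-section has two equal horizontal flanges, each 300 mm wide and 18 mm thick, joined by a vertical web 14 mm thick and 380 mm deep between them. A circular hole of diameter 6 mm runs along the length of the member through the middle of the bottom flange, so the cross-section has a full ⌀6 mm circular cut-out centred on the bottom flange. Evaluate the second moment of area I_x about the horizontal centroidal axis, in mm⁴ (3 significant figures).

Treat the section as a set of non-overlapping primitives; coordinates are from the bounding-box lower-left.
Bottom flange: 300 × 18, A = 5 400 mm², y = 9 mm, Ī = 145 800 mm⁴.
Web: 14 × 380, A = 5 320 mm², y = 208 mm, Ī = 64 017 333 mm⁴.
Top flange: 300 × 18, A = 5 400 mm², y = 407 mm, Ī = 145 800 mm⁴.
Hole (subtracted): ⌀6, A = 28.274 mm², y = 9 mm, Ī = 63.617 mm⁴.
Centroid: ȳ = ΣA·y / ΣA = 208.35 mm.
Transfer each piece to the horizontal centroidal axis using Ī + A·d² with d = y − 208.35:
  bottom flange: d = -199.35 mm → contributes +214 743 344 mm⁴
  web: d = -0.34966 mm → contributes +64 017 984 mm⁴
  top flange: d = 198.65 mm → contributes +213 240 376 mm⁴
  hole: d = -199.35 mm → contributes −1 123 694 mm⁴
Total I = 490 878 010 mm⁴.

I_x ≈ 4.91 × 10⁸ mm⁴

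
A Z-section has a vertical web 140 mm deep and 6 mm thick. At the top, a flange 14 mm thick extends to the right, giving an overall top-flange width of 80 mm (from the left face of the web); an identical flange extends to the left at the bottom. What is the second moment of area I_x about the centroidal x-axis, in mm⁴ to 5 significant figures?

I_x ≈ 9.6296 × 10⁶ mm⁴

Decompose the section into non-overlapping parts with the origin at the bottom-left of its bounding rectangle.
Web: 6 × 140, A = 840 mm², y = 70 mm, Ī = 1 372 000 mm⁴.
Top flange (beyond web): 74 × 14, A = 1 036 mm², y = 133 mm, Ī = 16921.33 mm⁴.
Bottom flange (beyond web): 74 × 14, A = 1 036 mm², y = 7 mm, Ī = 16921.33 mm⁴.
Centroid: ȳ = ΣA·y / ΣA = 70 mm.
Transfer each piece to the centroidal x-axis using Ī + A·d² with d = y − 70:
  web: d = 0 mm → contributes +1 372 000 mm⁴
  top flange (beyond web): d = 63 mm → contributes +4 128 805 mm⁴
  bottom flange (beyond web): d = -63 mm → contributes +4 128 805 mm⁴
Total I = 9 629 611 mm⁴.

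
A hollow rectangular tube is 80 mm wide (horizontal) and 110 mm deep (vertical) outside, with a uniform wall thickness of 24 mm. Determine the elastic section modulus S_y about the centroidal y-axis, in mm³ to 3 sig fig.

S_y ≈ 1.13 × 10⁵ mm³

Decompose the section into non-overlapping parts with the origin at the bottom-left of its bounding rectangle.
Outer rectangle: 80 × 110, A = 8 800 mm², x = 40 mm, Ī = 4 693 333 mm⁴.
Inner void (subtracted): 32 × 62, A = 1 984 mm², x = 40 mm, Ī = 169 301 mm⁴.
By symmetry the centroid is at mid-width, x̄ = 40 mm.
All pieces are centred on the centroidal y-axis, so I = ΣĪ (holes subtracted) = 4 524 032 mm⁴.
Extreme fibre distance c = 40 mm; S = I/c = 113 101 mm³.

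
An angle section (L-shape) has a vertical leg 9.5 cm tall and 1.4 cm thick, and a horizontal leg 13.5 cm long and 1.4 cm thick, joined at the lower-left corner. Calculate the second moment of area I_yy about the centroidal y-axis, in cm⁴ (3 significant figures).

I_yy ≈ 548 cm⁴

Split into non-overlapping primitives; take the origin at the lower-left of the bounding box.
Vertical leg: 1.4 × 9.5, A = 13.3 cm², x = 0.7 cm, Ī = 2.1723 cm⁴.
Horizontal leg (remainder): 12.1 × 1.4, A = 16.94 cm², x = 7.45 cm, Ī = 206.68 cm⁴.
Centroid: x̄ = ΣA·x / ΣA = 4.4813 cm.
Transfer each piece to the centroidal y-axis using Ī + A·d² with d = x − 4.4813:
  vertical leg: d = -3.7813 cm → contributes +192.33 cm⁴
  horizontal leg (remainder): d = 2.9688 cm → contributes +355.98 cm⁴
Total I = 548.32 cm⁴.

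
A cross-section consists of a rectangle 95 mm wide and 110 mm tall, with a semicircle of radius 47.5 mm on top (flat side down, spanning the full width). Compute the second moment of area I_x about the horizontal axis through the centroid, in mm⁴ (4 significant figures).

I_x ≈ 2.605 × 10⁷ mm⁴

Decompose the section into non-overlapping parts with the origin at the bottom-left of its bounding rectangle.
Rectangular body: 95 × 110, A = 10 450 mm², y = 55 mm, Ī = 10 537 083 mm⁴.
Semicircular cap: semicircle r = 47.5, A = 3544.11 mm², y = 130.16 mm, Ī = 558 736 mm⁴.
Centroid: ȳ = ΣA·y / ΣA = 74.0347 mm.
Transfer each piece to the horizontal axis through the centroid using Ī + A·d² with d = y − 74.0347:
  rectangular body: d = -19.0347 mm → contributes +14 323 332 mm⁴
  semicircular cap: d = 56.1249 mm → contributes +11 722 699 mm⁴
Total I = 26 046 031 mm⁴.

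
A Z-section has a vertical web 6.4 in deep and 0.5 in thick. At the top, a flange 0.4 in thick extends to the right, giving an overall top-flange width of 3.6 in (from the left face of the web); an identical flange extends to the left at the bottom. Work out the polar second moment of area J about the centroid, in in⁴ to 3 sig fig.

J ≈ 43.4 in⁴

Decompose the section into non-overlapping parts with the origin at the bottom-left of its bounding rectangle.
Web: 0.5 × 6.4, A = 3.2 in², y = 3.2 in, Ī = 10.923 in⁴.
Top flange (beyond web): 3.1 × 0.4, A = 1.24 in², y = 6.2 in, Ī = 0.016533 in⁴.
Bottom flange (beyond web): 3.1 × 0.4, A = 1.24 in², y = 0.2 in, Ī = 0.016533 in⁴.
Centroid: ȳ = ΣA·y / ΣA = 3.2 in.
Transfer each piece to the centroidal x-axis using Ī + A·d² with d = y − 3.2:
  web: d = 0 in → contributes +10.923 in⁴
  top flange (beyond web): d = 3 in → contributes +11.177 in⁴
  bottom flange (beyond web): d = -3 in → contributes +11.177 in⁴
Total I = 33.276 in⁴.
For the y-axis: x̄ = 3.35 in.
Repeating about the centroidal y-axis gives I_y = 10.088 in⁴.
Polar second moment: J = I_x + I_y = 43.364 in⁴.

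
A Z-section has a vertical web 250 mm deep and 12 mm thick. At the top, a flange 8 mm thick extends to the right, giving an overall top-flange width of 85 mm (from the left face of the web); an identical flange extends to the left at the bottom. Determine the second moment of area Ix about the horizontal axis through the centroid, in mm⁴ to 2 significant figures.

Ix ≈ 3.3 × 10⁷ mm⁴

Decompose the section into non-overlapping parts with the origin at the bottom-left of its bounding rectangle.
Web: 12 × 250, A = 3 000 mm², y = 125 mm, Ī = 15 625 000 mm⁴.
Top flange (beyond web): 73 × 8, A = 584 mm², y = 246 mm, Ī = 3 115 mm⁴.
Bottom flange (beyond web): 73 × 8, A = 584 mm², y = 4 mm, Ī = 3 115 mm⁴.
Centroid: ȳ = ΣA·y / ΣA = 125 mm.
Transfer each piece to the horizontal axis through the centroid using Ī + A·d² with d = y − 125:
  web: d = 0 mm → contributes +15 625 000 mm⁴
  top flange (beyond web): d = 121 mm → contributes +8 553 459 mm⁴
  bottom flange (beyond web): d = -121 mm → contributes +8 553 459 mm⁴
Total I = 32 731 917 mm⁴.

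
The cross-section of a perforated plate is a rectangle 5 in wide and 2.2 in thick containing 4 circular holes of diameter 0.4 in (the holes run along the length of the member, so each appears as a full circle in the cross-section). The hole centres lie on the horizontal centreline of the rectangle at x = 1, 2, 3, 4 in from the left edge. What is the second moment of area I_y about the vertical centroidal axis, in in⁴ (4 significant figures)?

Decompose the section into non-overlapping parts with the origin at the bottom-left of its bounding rectangle.
Plate: 5 × 2.2, A = 11 in², x = 2.5 in, Ī = 22.9167 in⁴.
Hole 1 (subtracted): ⌀0.4, A = 0.125664 in², x = 1 in, Ī = 0.00125664 in⁴.
Hole 2 (subtracted): ⌀0.4, A = 0.125664 in², x = 2 in, Ī = 0.00125664 in⁴.
Hole 3 (subtracted): ⌀0.4, A = 0.125664 in², x = 3 in, Ī = 0.00125664 in⁴.
Hole 4 (subtracted): ⌀0.4, A = 0.125664 in², x = 4 in, Ī = 0.00125664 in⁴.
By symmetry the centroid is at mid-width, x̄ = 2.5 in.
Transfer each piece to the vertical centroidal axis using Ī + A·d² with d = x − 2.5:
  plate: d = 0 in → contributes +22.9167 in⁴
  hole 1: d = -1.5 in → contributes −0.284 in⁴
  hole 2: d = -0.5 in → contributes −0.0326726 in⁴
  hole 3: d = 0.5 in → contributes −0.0326726 in⁴
  hole 4: d = 1.5 in → contributes −0.284 in⁴
Total I = 22.2833 in⁴.

I_y ≈ 22.28 in⁴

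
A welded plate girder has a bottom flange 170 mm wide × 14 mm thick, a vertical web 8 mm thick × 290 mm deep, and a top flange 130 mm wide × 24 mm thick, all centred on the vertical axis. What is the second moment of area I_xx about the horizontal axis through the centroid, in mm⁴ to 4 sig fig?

Break the section into simple shapes (no overlaps), measuring from the bottom-left corner of the bounding box.
Bottom plate: 170 × 14, A = 2 380 mm², y = 7 mm, Ī = 38873.3 mm⁴.
Web plate: 8 × 290, A = 2 320 mm², y = 159 mm, Ī = 16 259 333 mm⁴.
Top plate: 130 × 24, A = 3 120 mm², y = 316 mm, Ī = 149 760 mm⁴.
Centroid: ȳ = ΣA·y / ΣA = 175.379 mm.
Transfer each piece to the horizontal axis through the centroid using Ī + A·d² with d = y − 175.379:
  bottom plate: d = -168.379 mm → contributes +67 515 027 mm⁴
  web plate: d = -16.3785 mm → contributes +16 881 687 mm⁴
  top plate: d = 140.621 mm → contributes +61 845 893 mm⁴
Total I = 146 242 606 mm⁴.

I_xx ≈ 1.462 × 10⁸ mm⁴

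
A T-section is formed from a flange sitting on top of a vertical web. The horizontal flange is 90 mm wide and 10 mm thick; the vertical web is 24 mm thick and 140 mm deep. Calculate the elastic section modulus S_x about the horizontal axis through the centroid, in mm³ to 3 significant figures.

Split into non-overlapping primitives; take the origin at the lower-left of the bounding box.
Flange: 90 × 10, A = 900 mm², y = 145 mm, Ī = 7 500 mm⁴.
Web: 24 × 140, A = 3 360 mm², y = 70 mm, Ī = 5 488 000 mm⁴.
Centroid: ȳ = ΣA·y / ΣA = 85.845 mm.
Transfer each piece to the horizontal axis through the centroid using Ī + A·d² with d = y − 85.845:
  flange: d = 59.155 mm → contributes +3 156 875 mm⁴
  web: d = -15.845 mm → contributes +6 331 583 mm⁴
Total I = 9 488 458 mm⁴.
Extreme fibre distance c = 85.845 mm; S = I/c = 110 530 mm³.

S_x ≈ 1.11 × 10⁵ mm³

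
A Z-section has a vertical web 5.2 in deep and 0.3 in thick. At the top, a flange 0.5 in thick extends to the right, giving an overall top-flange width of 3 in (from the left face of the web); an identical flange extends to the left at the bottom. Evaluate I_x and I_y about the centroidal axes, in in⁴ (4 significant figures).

Split into non-overlapping primitives; take the origin at the lower-left of the bounding box.
Web: 0.3 × 5.2, A = 1.56 in², y = 2.6 in, Ī = 3.5152 in⁴.
Top flange (beyond web): 2.7 × 0.5, A = 1.35 in², y = 4.95 in, Ī = 0.028125 in⁴.
Bottom flange (beyond web): 2.7 × 0.5, A = 1.35 in², y = 0.25 in, Ī = 0.028125 in⁴.
Centroid: ȳ = ΣA·y / ΣA = 2.6 in.
Transfer each piece to the centroidal x-axis using Ī + A·d² with d = y − 2.6:
  web: d = 0 in → contributes +3.5152 in⁴
  top flange (beyond web): d = 2.35 in → contributes +7.4835 in⁴
  bottom flange (beyond web): d = -2.35 in → contributes +7.4835 in⁴
Total I = 18.4822 in⁴.
For the y-axis: x̄ = 2.85 in.
Repeating about the centroidal y-axis gives I_y = 7.72695 in⁴.

I_x ≈ 18.48 in⁴, I_y ≈ 7.727 in⁴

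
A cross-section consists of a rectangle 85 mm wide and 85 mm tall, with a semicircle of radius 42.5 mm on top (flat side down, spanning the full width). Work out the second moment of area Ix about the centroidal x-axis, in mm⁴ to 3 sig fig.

Split into non-overlapping primitives; take the origin at the lower-left of the bounding box.
Rectangular body: 85 × 85, A = 7 225 mm², y = 42.5 mm, Ī = 4 350 052 mm⁴.
Semicircular cap: semicircle r = 42.5, A = 2837.3 mm², y = 103.04 mm, Ī = 358 086 mm⁴.
Centroid: ȳ = ΣA·y / ΣA = 59.57 mm.
Transfer each piece to the centroidal x-axis using Ī + A·d² with d = y − 59.57:
  rectangular body: d = -17.07 mm → contributes +6 455 250 mm⁴
  semicircular cap: d = 43.468 mm → contributes +5 718 928 mm⁴
Total I = 12 174 178 mm⁴.

Ix ≈ 1.22 × 10⁷ mm⁴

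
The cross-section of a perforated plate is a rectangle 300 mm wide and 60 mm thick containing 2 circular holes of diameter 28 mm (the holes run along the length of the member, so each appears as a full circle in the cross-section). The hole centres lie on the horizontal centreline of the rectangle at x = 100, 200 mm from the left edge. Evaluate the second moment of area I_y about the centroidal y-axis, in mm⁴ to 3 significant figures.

Split into non-overlapping primitives; take the origin at the lower-left of the bounding box.
Plate: 300 × 60, A = 18 000 mm², x = 150 mm, Ī = 135 000 000 mm⁴.
Hole 1 (subtracted): ⌀28, A = 615.75 mm², x = 100 mm, Ī = 30 172 mm⁴.
Hole 2 (subtracted): ⌀28, A = 615.75 mm², x = 200 mm, Ī = 30 172 mm⁴.
By symmetry the centroid is at mid-width, x̄ = 150 mm.
Transfer each piece to the centroidal y-axis using Ī + A·d² with d = x − 150:
  plate: d = 0 mm → contributes +135 000 000 mm⁴
  hole 1: d = -50 mm → contributes −1 569 552 mm⁴
  hole 2: d = 50 mm → contributes −1 569 552 mm⁴
Total I = 131 860 895 mm⁴.

I_y ≈ 1.32 × 10⁸ mm⁴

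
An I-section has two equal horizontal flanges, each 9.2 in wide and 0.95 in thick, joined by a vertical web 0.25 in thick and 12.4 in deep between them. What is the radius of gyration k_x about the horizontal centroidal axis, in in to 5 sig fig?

Break the section into simple shapes (no overlaps), measuring from the bottom-left corner of the bounding box.
Bottom flange: 9.2 × 0.95, A = 8.74 in², y = 0.475 in, Ī = 0.6573208 in⁴.
Web: 0.25 × 12.4, A = 3.1 in², y = 7.15 in, Ī = 39.72133 in⁴.
Top flange: 9.2 × 0.95, A = 8.74 in², y = 13.825 in, Ī = 0.6573208 in⁴.
By symmetry the centroid is at mid-height, ȳ = 7.15 in.
Transfer each piece to the horizontal centroidal axis using Ī + A·d² with d = y − 7.15:
  bottom flange: d = -6.675 in → contributes +390.0735 in⁴
  web: d = 0 in → contributes +39.72133 in⁴
  top flange: d = 6.675 in → contributes +390.0735 in⁴
Total I = 819.8683 in⁴.
Radius of gyration: k = √(I/A) = √(819.8683 / 20.58) = 6.311744 in.

k_x ≈ 6.3117 in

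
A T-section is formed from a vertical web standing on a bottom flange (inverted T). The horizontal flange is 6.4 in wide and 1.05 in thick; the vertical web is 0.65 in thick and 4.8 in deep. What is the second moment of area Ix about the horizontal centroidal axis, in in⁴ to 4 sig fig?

Treat the section as a set of non-overlapping primitives; coordinates are from the bounding-box lower-left.
Flange: 6.4 × 1.05, A = 6.72 in², y = 0.525 in, Ī = 0.6174 in⁴.
Web: 0.65 × 4.8, A = 3.12 in², y = 3.45 in, Ī = 5.9904 in⁴.
Centroid: ȳ = ΣA·y / ΣA = 1.45244 in.
Transfer each piece to the horizontal centroidal axis using Ī + A·d² with d = y − 1.45244:
  flange: d = -0.927439 in → contributes +6.39756 in⁴
  web: d = 1.99756 in → contributes +18.44 in⁴
Total I = 24.8375 in⁴.

Ix ≈ 24.84 in⁴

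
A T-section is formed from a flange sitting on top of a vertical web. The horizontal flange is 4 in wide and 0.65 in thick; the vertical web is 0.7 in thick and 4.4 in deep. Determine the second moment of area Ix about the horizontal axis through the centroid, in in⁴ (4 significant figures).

Break the section into simple shapes (no overlaps), measuring from the bottom-left corner of the bounding box.
Flange: 4 × 0.65, A = 2.6 in², y = 4.725 in, Ī = 0.0915417 in⁴.
Web: 0.7 × 4.4, A = 3.08 in², y = 2.2 in, Ī = 4.96907 in⁴.
Centroid: ȳ = ΣA·y / ΣA = 3.35581 in.
Transfer each piece to the horizontal axis through the centroid using Ī + A·d² with d = y − 3.35581:
  flange: d = 1.36919 in → contributes +4.96571 in⁴
  web: d = -1.15581 in → contributes +9.08363 in⁴
Total I = 14.0493 in⁴.

Ix ≈ 14.05 in⁴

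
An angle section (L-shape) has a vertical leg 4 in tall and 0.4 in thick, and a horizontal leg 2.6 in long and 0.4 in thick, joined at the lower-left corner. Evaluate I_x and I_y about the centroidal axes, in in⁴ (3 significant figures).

Split into non-overlapping primitives; take the origin at the lower-left of the bounding box.
Vertical leg: 0.4 × 4, A = 1.6 in², y = 2 in, Ī = 2.1333 in⁴.
Horizontal leg (remainder): 2.2 × 0.4, A = 0.88 in², y = 0.2 in, Ī = 0.011733 in⁴.
Centroid: ȳ = ΣA·y / ΣA = 1.3613 in.
Transfer each piece to the centroidal x-axis using Ī + A·d² with d = y − 1.3613:
  vertical leg: d = 0.63871 in → contributes +2.7861 in⁴
  horizontal leg (remainder): d = -1.1613 in → contributes +1.1985 in⁴
Total I = 3.9846 in⁴.
For the y-axis: x̄ = 0.66129 in.
Repeating about the centroidal y-axis gives I_y = 1.3358 in⁴.

I_x ≈ 3.98 in⁴, I_y ≈ 1.34 in⁴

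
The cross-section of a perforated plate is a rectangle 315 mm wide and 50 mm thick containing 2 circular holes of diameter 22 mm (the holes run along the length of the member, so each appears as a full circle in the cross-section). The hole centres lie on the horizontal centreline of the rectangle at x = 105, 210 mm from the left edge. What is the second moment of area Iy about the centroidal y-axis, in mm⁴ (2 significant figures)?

Iy ≈ 1.3 × 10⁸ mm⁴

Treat the section as a set of non-overlapping primitives; coordinates are from the bounding-box lower-left.
Plate: 315 × 50, A = 15 750 mm², x = 157.5 mm, Ī = 130 232 813 mm⁴.
Hole 1 (subtracted): ⌀22, A = 380.1 mm², x = 105 mm, Ī = 11 499 mm⁴.
Hole 2 (subtracted): ⌀22, A = 380.1 mm², x = 210 mm, Ī = 11 499 mm⁴.
By symmetry the centroid is at mid-width, x̄ = 157.5 mm.
Transfer each piece to the centroidal y-axis using Ī + A·d² with d = x − 157.5:
  plate: d = 0 mm → contributes +130 232 813 mm⁴
  hole 1: d = -52.5 mm → contributes −1 059 240 mm⁴
  hole 2: d = 52.5 mm → contributes −1 059 240 mm⁴
Total I = 128 114 333 mm⁴.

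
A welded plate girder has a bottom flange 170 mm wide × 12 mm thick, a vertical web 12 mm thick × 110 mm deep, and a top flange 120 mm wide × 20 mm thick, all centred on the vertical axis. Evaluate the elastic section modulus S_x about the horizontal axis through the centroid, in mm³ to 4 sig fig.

S_x ≈ 2.621 × 10⁵ mm³

Split into non-overlapping primitives; take the origin at the lower-left of the bounding box.
Bottom plate: 170 × 12, A = 2 040 mm², y = 6 mm, Ī = 24 480 mm⁴.
Web plate: 12 × 110, A = 1 320 mm², y = 67 mm, Ī = 1 331 000 mm⁴.
Top plate: 120 × 20, A = 2 400 mm², y = 132 mm, Ī = 80 000 mm⁴.
Centroid: ȳ = ΣA·y / ΣA = 72.4792 mm.
Transfer each piece to the horizontal axis through the centroid using Ī + A·d² with d = y − 72.4792:
  bottom plate: d = -66.4792 mm → contributes +9 040 218 mm⁴
  web plate: d = -5.47917 mm → contributes +1 370 628 mm⁴
  top plate: d = 59.5208 mm → contributes +8 582 551 mm⁴
Total I = 18 993 398 mm⁴.
Extreme fibre distance c = 72.4792 mm; S = I/c = 262 053 mm³.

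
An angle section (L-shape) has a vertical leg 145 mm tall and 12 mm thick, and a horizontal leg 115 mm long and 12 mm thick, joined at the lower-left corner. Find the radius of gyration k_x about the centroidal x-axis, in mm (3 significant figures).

Split into non-overlapping primitives; take the origin at the lower-left of the bounding box.
Vertical leg: 12 × 145, A = 1 740 mm², y = 72.5 mm, Ī = 3 048 625 mm⁴.
Horizontal leg (remainder): 103 × 12, A = 1 236 mm², y = 6 mm, Ī = 14 832 mm⁴.
Centroid: ȳ = ΣA·y / ΣA = 44.881 mm.
Transfer each piece to the centroidal x-axis using Ī + A·d² with d = y − 44.881:
  vertical leg: d = 27.619 mm → contributes +4 375 908 mm⁴
  horizontal leg (remainder): d = -38.881 mm → contributes +1 883 338 mm⁴
Total I = 6 259 246 mm⁴.
Radius of gyration: k = √(I/A) = √(6 259 246 / 2 976) = 45.861 mm.

k_x ≈ 45.9 mm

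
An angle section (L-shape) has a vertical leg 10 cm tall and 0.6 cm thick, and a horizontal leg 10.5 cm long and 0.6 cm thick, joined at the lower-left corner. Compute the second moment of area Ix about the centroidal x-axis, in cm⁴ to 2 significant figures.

Ix ≈ 120 cm⁴

Split into non-overlapping primitives; take the origin at the lower-left of the bounding box.
Vertical leg: 0.6 × 10, A = 6 cm², y = 5 cm, Ī = 50 cm⁴.
Horizontal leg (remainder): 9.9 × 0.6, A = 5.94 cm², y = 0.3 cm, Ī = 0.1782 cm⁴.
Centroid: ȳ = ΣA·y / ΣA = 2.662 cm.
Transfer each piece to the centroidal x-axis using Ī + A·d² with d = y − 2.662:
  vertical leg: d = 2.338 cm → contributes +82.8 cm⁴
  horizontal leg (remainder): d = -2.362 cm → contributes +33.31 cm⁴
Total I = 116.1 cm⁴.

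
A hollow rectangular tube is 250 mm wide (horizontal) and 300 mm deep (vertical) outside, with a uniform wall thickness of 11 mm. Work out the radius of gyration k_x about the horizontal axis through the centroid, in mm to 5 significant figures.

k_x ≈ 115.25 mm

Treat the section as a set of non-overlapping primitives; coordinates are from the bounding-box lower-left.
Outer rectangle: 250 × 300, A = 75 000 mm², y = 150 mm, Ī = 562 500 000 mm⁴.
Inner void (subtracted): 228 × 278, A = 63 384 mm², y = 150 mm, Ī = 408 214 088 mm⁴.
By symmetry the centroid is at mid-height, ȳ = 150 mm.
All pieces are centred on the horizontal axis through the centroid, so I = ΣĪ (holes subtracted) = 154 285 912 mm⁴.
Radius of gyration: k = √(I/A) = √(154 285 912 / 11 616) = 115.2484 mm.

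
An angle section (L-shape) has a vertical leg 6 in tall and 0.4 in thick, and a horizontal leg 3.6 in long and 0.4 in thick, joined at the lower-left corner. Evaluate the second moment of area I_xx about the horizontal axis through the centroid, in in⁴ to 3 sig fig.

Split into non-overlapping primitives; take the origin at the lower-left of the bounding box.
Vertical leg: 0.4 × 6, A = 2.4 in², y = 3 in, Ī = 7.2 in⁴.
Horizontal leg (remainder): 3.2 × 0.4, A = 1.28 in², y = 0.2 in, Ī = 0.017067 in⁴.
Centroid: ȳ = ΣA·y / ΣA = 2.0261 in.
Transfer each piece to the horizontal axis through the centroid using Ī + A·d² with d = y − 2.0261:
  vertical leg: d = 0.97391 in → contributes +9.4764 in⁴
  horizontal leg (remainder): d = -1.8261 in → contributes +4.2853 in⁴
Total I = 13.762 in⁴.

I_xx ≈ 13.8 in⁴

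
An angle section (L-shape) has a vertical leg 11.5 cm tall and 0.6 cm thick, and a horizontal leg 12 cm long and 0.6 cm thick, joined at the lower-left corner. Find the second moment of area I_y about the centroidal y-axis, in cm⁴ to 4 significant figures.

I_y ≈ 197.9 cm⁴

Split into non-overlapping primitives; take the origin at the lower-left of the bounding box.
Vertical leg: 0.6 × 11.5, A = 6.9 cm², x = 0.3 cm, Ī = 0.207 cm⁴.
Horizontal leg (remainder): 11.4 × 0.6, A = 6.84 cm², x = 6.3 cm, Ī = 74.0772 cm⁴.
Centroid: x̄ = ΣA·x / ΣA = 3.2869 cm.
Transfer each piece to the centroidal y-axis using Ī + A·d² with d = x − 3.2869:
  vertical leg: d = -2.9869 cm → contributes +61.7658 cm⁴
  horizontal leg (remainder): d = 3.0131 cm → contributes +136.176 cm⁴
Total I = 197.942 cm⁴.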